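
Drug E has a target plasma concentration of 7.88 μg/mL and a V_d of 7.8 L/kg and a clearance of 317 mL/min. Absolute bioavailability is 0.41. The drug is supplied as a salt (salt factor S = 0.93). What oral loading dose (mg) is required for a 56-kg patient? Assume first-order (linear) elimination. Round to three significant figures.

9030 mg

Vd = 7.8 L/kg × 56 kg = 436.8 L
LD is governed by Vd — clearance does not enter the loading-dose calculation.
LD = Vd × C / F / S = 436.8 × 7.880 / 0.41 / 0.93 = 9027 mg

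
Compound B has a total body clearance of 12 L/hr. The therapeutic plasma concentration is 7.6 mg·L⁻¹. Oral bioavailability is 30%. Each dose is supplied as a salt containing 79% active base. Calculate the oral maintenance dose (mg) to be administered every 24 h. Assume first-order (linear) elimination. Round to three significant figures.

9240 mg

D = CL × Css × τ / F / S = 12.00 × 7.6 × 24 / 0.3 / 0.79 = 9235 mg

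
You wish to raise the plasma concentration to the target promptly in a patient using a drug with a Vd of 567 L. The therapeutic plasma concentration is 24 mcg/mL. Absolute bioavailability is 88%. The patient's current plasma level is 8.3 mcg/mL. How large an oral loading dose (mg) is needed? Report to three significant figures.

10100 mg

The loading dose fills Vd to the target concentration.
Concentration deficit ΔC = 24 − 8.3 = 15.70 mg/L
LD = Vd × ΔC / F = 567.0 × 15.70 / 0.88 = 10120 mg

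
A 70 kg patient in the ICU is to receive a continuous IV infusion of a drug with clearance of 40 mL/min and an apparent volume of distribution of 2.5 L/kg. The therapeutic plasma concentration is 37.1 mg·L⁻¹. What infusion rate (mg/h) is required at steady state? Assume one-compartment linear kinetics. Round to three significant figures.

CL = 40 mL/min × 60/1000 = 2.400 L/h
At steady state, infusion rate equals elimination rate: rate in = CL × Css.
R₀ = 2.400 × 37.1 = 89.04 mg/h

89.0 mg/h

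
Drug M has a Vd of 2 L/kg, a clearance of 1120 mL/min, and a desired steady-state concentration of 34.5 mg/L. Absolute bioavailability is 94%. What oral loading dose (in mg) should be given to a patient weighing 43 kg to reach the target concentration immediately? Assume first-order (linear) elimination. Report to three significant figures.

Total Vd = 2 × 43 = 86.00 L
LD = Vd × C / F = 86.00 × 34.50 / 0.94 = 3156 mg

3160 mg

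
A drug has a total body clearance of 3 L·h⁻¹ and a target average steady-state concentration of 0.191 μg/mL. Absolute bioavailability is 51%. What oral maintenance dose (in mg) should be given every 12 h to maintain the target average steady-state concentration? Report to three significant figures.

13.5 mg

D = CL × Css × τ / F = 3.000 × 0.191 × 12 / 0.51 = 13.48 mg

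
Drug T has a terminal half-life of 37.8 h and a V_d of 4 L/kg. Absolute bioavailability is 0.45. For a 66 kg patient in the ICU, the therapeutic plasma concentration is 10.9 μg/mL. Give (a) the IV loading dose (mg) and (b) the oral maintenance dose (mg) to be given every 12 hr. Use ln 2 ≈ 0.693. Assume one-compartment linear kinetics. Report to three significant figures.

Total Vd = 4 × 66 = 264.0 L
LD = Vd × C = 264.0 × 10.9 = 2878 mg
CL = 0.693 × Vd / t½ = 0.693 × 264.0 / 37.8 = 4.840 L/h
D = CL × Css × τ / F = 4.840 × 10.9 × 12 / 0.45 = 1407 mg

(a) 2880 mg; (b) 1410 mg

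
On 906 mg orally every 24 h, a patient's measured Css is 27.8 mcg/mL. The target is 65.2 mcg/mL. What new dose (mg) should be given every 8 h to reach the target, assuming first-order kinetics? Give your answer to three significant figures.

With linear kinetics, Css is proportional to dose rate (D/τ) at fixed clearance.
D₂ = D₁ × (Css,target / Css,current) × (τ₂/τ₁) = 906 × (65.2/27.8) × (8/24) = 708.3 mg

708 mg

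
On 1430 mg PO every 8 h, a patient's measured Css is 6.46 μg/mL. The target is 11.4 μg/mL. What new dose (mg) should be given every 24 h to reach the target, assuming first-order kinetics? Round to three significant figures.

With linear kinetics, Css is proportional to dose rate (D/τ) at fixed clearance.
D₂ = D₁ × (Css,target / Css,current) × (τ₂/τ₁) = 1430 × (11.4/6.46) × (24/8) = 7571 mg

7570 mg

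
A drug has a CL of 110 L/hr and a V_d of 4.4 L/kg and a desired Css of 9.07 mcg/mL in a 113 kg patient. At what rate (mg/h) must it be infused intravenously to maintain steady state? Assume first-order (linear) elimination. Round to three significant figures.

998 mg/h

Rate = CL × Css = 110.0 × 9.07 = 997.7 mg/h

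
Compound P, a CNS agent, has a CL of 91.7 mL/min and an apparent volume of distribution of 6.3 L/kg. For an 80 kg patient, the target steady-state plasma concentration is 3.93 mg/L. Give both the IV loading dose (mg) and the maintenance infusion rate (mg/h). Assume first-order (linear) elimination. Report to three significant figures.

Vd = 6.3 L/kg × 80 kg = 504.0 L
Loading dose = Vd × C = 504.0 × 3.93 = 1981 mg
Convert clearance: 91.7 mL/min × 60 min/h ÷ 1000 mL/L = 5.502 L/h
Maintenance infusion rate = CL × Css = 5.502 × 3.93 = 21.62 mg/h

(a) 1980 mg; (b) 21.6 mg/h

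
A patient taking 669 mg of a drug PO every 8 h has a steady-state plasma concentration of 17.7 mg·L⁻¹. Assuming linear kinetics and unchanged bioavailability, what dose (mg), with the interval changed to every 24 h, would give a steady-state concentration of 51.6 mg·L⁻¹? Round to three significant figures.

With linear kinetics, Css is proportional to dose rate (D/τ) at fixed clearance.
D₂ = D₁ × (Css,target / Css,current) × (τ₂/τ₁) = 669 × (51.6/17.7) × (24/8) = 5851 mg

5850 mg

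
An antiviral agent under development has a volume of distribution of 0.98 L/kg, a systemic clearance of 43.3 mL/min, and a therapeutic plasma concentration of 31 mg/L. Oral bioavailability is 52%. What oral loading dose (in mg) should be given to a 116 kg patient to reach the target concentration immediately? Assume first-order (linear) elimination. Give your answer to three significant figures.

6780 mg

Total Vd = 0.98 × 116 = 113.7 L
LD is governed by Vd — clearance does not enter the loading-dose calculation.
LD = Vd × C / F = 113.7 × 31.00 / 0.52 = 6778 mg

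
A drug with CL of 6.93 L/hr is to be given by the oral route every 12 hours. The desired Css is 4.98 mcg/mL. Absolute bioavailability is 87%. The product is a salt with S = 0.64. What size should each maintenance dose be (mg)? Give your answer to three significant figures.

At steady state, dose per interval replaces the amount cleared in that interval: F·S·D/τ = CL·Css.
D = CL × Css × τ / F / S = 6.930 × 4.98 × 12 / 0.87 / 0.64 = 743.8 mg

744 mg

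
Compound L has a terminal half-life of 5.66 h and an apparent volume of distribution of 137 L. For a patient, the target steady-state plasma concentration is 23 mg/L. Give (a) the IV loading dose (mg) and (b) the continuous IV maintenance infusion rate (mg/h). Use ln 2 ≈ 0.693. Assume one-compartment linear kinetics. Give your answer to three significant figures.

LD = Vd × C = 137.0 × 23 = 3151 mg
CL = 0.693 × Vd / t½ = 0.693 × 137.0 / 5.66 = 16.77 L/h
Infusion rate = CL × Css = 16.77 × 23 = 385.7 mg/h

(a) 3150 mg; (b) 386 mg/h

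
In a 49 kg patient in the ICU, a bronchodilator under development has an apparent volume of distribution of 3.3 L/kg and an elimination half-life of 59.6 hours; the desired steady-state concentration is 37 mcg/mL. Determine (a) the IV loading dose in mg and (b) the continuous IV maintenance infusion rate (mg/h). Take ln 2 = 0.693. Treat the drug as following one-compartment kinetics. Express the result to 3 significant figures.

Vd = 3.3 L/kg × 49 kg = 161.7 L
LD = Vd × C = 161.7 × 37 = 5983 mg
CL = 0.693 × Vd / t½ = 0.693 × 161.7 / 59.6 = 1.880 L/h
Infusion rate = CL × Css = 1.880 × 37 = 69.56 mg/h

(a) 5980 mg; (b) 69.6 mg/h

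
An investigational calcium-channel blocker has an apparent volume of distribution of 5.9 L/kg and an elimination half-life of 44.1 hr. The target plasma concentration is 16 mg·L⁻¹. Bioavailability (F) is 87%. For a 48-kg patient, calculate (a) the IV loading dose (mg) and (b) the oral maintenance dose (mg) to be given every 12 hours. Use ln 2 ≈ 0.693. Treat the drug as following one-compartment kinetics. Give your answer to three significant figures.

Vd(total) = 48 kg × 5.9 L/kg = 283.2 L
LD = Vd × C = 283.2 × 16 = 4531 mg
CL = 0.693 × Vd / t½ = 0.693 × 283.2 / 44.1 = 4.450 L/h
D = CL × Css × τ / F = 4.450 × 16 × 12 / 0.87 = 982.1 mg

(a) 4530 mg; (b) 982 mg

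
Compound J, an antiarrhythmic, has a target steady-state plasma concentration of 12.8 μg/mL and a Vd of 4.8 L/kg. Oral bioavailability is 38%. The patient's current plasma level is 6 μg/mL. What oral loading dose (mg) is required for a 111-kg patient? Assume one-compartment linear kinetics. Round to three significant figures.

9530 mg

Vd(total) = 111 kg × 4.8 L/kg = 532.8 L
The loading dose fills Vd to the target concentration.
Concentration deficit ΔC = 12.8 − 6 = 6.800 mg/L
LD = Vd × ΔC / F = 532.8 × 6.800 / 0.38 = 9534 mg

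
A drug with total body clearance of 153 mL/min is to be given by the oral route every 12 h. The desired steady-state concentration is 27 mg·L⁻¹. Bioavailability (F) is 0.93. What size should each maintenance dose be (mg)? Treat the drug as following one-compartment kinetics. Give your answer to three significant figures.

3200 mg

CL = 153 mL/min = 153 × 0.06 = 9.180 L/h
D = CL × Css × τ / F = 9.180 × 27 × 12 / 0.93 = 3198 mg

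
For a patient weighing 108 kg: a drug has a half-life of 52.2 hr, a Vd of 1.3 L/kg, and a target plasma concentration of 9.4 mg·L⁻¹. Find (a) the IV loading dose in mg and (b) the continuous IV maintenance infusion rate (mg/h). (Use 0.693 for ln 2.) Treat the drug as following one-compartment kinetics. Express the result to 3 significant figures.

(a) 1320 mg; (b) 17.5 mg/h

Vd = 1.3 L/kg × 108 kg = 140.4 L
LD = Vd × C = 140.4 × 9.4 = 1320 mg
CL = 0.693 × Vd / t½ = 0.693 × 140.4 / 52.2 = 1.864 L/h
Infusion rate = CL × Css = 1.864 × 9.4 = 17.52 mg/h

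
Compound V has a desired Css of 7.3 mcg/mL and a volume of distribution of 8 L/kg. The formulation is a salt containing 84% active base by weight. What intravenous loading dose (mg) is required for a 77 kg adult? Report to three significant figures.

Vd = 8 L/kg × 77 kg = 616.0 L
The loading dose fills Vd to the target concentration.
LD = Vd × C / S = 616.0 × 7.300 / 0.84 = 5353 mg

5350 mg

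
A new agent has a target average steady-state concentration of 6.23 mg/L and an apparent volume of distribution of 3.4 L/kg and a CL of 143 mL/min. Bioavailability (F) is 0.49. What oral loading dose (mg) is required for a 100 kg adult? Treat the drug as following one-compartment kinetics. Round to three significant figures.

4320 mg

Vd(total) = 100 kg × 3.4 L/kg = 340.0 L
LD = Vd × C / F = 340.0 × 6.230 / 0.49 = 4323 mg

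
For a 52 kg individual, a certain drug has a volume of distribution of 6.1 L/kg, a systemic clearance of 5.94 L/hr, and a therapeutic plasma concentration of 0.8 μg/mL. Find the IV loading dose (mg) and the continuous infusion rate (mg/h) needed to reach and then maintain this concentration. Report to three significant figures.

Vd = 6.1 L/kg × 52 kg = 317.2 L
Loading: fill Vd to C_target → 317.2 L × 0.8 mg/L = 253.8 mg
Infusion rate = 5.940 L/h × 0.8 mg/L = 4.752 mg/h

(a) 254 mg; (b) 4.75 mg/h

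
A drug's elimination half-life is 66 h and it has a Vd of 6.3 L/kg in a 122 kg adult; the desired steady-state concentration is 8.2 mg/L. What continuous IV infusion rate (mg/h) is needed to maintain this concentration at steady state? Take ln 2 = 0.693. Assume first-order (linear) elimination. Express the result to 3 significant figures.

66.2 mg/h

Vd(total) = 122 kg × 6.3 L/kg = 768.6 L
CL = 0.693 × Vd / t½ = 0.693 × 768.6 / 66 = 8.070 L/h
Infusion rate = CL × Css = 8.070 × 8.2 = 66.17 mg/h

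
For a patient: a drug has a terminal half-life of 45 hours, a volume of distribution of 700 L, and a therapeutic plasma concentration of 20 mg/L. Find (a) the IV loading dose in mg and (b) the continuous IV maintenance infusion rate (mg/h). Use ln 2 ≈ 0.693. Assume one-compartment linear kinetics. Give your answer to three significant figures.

LD = Vd × C = 700.0 × 20 = 14000 mg
CL = 0.693 × Vd / t½ = 0.693 × 700.0 / 45 = 10.78 L/h
Infusion rate = CL × Css = 10.78 × 20 = 215.6 mg/h

(a) 14000 mg; (b) 216 mg/h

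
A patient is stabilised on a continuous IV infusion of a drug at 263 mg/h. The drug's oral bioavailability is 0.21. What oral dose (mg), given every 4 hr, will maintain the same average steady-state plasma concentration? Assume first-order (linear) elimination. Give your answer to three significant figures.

5010 mg

To maintain the same Css, the systemic dosing rate must be unchanged: F·D/τ = infusion rate.
D = rate × τ / F = 263 × 4 / 0.21 = 5010 mg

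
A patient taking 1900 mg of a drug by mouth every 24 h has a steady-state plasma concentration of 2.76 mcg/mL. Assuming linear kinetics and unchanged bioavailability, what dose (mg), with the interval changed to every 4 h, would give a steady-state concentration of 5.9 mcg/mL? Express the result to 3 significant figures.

For first-order elimination, Css ∝ F·D/(CL·τ); F and CL are unchanged, so Css ∝ D/τ.
D₂ = D₁ × (Css,target / Css,current) × (τ₂/τ₁) = 1900 × (5.9/2.76) × (4/24) = 676.9 mg

677 mg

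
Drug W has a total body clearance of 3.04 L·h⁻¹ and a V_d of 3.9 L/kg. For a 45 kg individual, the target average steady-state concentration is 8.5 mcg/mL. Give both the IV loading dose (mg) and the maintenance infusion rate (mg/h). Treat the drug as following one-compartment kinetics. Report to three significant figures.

Vd(total) = 45 kg × 3.9 L/kg = 175.5 L
Loading: fill Vd to C_target → 175.5 L × 8.5 mg/L = 1492 mg
Infusion rate = 3.040 L/h × 8.5 mg/L = 25.84 mg/h

(a) 1490 mg; (b) 25.8 mg/h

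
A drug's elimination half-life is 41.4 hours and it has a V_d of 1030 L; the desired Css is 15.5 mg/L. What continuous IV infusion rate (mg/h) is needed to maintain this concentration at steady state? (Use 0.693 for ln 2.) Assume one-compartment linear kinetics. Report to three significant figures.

CL = 0.693 × Vd / t½ = 0.693 × 1030 / 41.4 = 17.24 L/h
Infusion rate = CL × Css = 17.24 × 15.5 = 267.2 mg/h

267 mg/h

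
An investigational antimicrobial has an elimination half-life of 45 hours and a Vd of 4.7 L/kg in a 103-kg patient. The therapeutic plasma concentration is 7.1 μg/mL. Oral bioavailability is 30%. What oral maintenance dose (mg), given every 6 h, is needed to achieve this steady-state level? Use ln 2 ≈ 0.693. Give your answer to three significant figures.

1060 mg

Vd(total) = 103 kg × 4.7 L/kg = 484.1 L
k = 0.693/45 = 0.01540 h⁻¹, so CL = k·Vd = 0.01540 × 484.1 = 7.455 L/h
D = CL × Css × τ / F = 7.455 × 7.1 × 6 / 0.3 = 1059 mg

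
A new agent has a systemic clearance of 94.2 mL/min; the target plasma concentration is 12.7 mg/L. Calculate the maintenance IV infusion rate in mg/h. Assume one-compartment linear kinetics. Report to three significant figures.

71.8 mg/h

Convert clearance: 94.2 mL/min × 60 min/h ÷ 1000 mL/L = 5.652 L/h
Infusion rate = CL · Css = 5.652 L/h × 12.7 mg/L = 71.78 mg/h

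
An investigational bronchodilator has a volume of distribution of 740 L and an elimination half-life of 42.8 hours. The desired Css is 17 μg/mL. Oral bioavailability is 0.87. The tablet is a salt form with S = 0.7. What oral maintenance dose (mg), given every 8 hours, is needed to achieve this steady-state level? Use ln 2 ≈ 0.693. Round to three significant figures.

k = 0.693/42.8 = 0.01619 h⁻¹, so CL = k·Vd = 0.01619 × 740.0 = 11.98 L/h
D = CL × Css × τ / F / S = 11.98 × 17 × 8 / 0.87 / 0.7 = 2675 mg

2680 mg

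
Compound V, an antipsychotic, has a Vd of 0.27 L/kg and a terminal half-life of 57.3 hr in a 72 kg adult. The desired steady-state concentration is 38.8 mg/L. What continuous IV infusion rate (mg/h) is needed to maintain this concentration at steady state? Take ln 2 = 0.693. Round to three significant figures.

9.12 mg/h

Vd(total) = 72 kg × 0.27 L/kg = 19.44 L
CL = ln 2 · Vd / t½ = 0.693 × 19.44 / 57.3 = 0.2351 L/h
Infusion rate = CL × Css = 0.2351 × 38.8 = 9.122 mg/h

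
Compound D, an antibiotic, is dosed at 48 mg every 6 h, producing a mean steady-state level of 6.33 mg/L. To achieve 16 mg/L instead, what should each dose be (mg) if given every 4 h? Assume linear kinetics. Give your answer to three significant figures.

For first-order elimination, Css ∝ F·D/(CL·τ); F and CL are unchanged, so Css ∝ D/τ.
D₂ = D₁ × (Css,target / Css,current) × (τ₂/τ₁) = 48 × (16/6.33) × (4/6) = 80.88 mg

80.9 mg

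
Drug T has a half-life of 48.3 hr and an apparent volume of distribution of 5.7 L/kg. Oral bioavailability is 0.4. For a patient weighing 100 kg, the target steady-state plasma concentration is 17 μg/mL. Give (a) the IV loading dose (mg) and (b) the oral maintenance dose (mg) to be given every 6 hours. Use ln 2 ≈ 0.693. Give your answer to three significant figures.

Vd = 5.7 L/kg × 100 kg = 570.0 L
LD = Vd × C = 570.0 × 17 = 9690 mg
CL = 0.693 × Vd / t½ = 0.693 × 570.0 / 48.3 = 8.178 L/h
D = CL × Css × τ / F = 8.178 × 17 × 6 / 0.4 = 2085 mg

(a) 9690 mg; (b) 2090 mg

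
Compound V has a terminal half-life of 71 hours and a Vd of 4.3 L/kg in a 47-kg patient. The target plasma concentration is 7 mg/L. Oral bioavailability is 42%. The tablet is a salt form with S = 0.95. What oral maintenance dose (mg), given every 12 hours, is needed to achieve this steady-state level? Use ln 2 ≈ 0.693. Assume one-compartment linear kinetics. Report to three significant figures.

Total Vd = 4.3 × 47 = 202.1 L
CL = 0.693 × Vd / t½ = 0.693 × 202.1 / 71 = 1.973 L/h
D = CL × Css × τ / F / S = 1.973 × 7 × 12 / 0.42 / 0.95 = 415.4 mg

415 mg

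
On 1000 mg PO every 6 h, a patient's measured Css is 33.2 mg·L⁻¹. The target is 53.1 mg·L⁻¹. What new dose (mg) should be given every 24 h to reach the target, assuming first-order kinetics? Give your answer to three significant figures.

For first-order elimination, Css ∝ F·D/(CL·τ); F and CL are unchanged, so Css ∝ D/τ.
D₂ = D₁ × (Css,target / Css,current) × (τ₂/τ₁) = 1000 × (53.1/33.2) × (24/6) = 6398 mg

6400 mg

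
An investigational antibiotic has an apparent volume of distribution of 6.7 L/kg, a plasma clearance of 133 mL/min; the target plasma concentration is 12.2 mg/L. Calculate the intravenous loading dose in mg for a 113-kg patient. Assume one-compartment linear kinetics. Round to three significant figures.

9240 mg

Vd(total) = 113 kg × 6.7 L/kg = 757.1 L
LD = Vd × C = 757.1 × 12.20 = 9237 mg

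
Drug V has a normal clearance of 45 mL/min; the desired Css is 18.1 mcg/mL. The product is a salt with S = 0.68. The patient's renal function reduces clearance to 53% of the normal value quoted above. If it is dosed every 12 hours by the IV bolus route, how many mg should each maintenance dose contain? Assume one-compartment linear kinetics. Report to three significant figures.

CL = 45 mL/min = 45 × 0.06 = 2.700 L/h
Patient clearance = 0.53 × 2.700 = 1.431 L/h
D = CL × Css × τ / S = 1.431 × 18.1 × 12 / 0.68 = 457.1 mg

457 mg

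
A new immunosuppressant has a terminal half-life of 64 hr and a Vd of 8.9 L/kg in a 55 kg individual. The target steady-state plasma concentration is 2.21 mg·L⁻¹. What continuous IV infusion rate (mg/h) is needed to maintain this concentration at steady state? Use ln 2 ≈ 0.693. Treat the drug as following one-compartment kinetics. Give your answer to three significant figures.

11.7 mg/h

Total Vd = 8.9 × 55 = 489.5 L
k = 0.693/64 = 0.01083 h⁻¹, so CL = k·Vd = 0.01083 × 489.5 = 5.301 L/h
Infusion rate = CL × Css = 5.301 × 2.21 = 11.72 mg/h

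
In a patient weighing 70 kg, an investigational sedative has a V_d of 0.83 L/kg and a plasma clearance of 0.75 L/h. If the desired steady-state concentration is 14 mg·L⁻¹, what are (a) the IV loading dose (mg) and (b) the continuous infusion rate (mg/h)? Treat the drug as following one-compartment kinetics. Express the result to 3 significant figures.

Vd = 0.83 L/kg × 70 kg = 58.10 L
Loading dose = Vd × C = 58.10 × 14 = 813.4 mg
Maintenance infusion rate = CL × Css = 0.7500 × 14 = 10.50 mg/h

(a) 813 mg; (b) 10.5 mg/h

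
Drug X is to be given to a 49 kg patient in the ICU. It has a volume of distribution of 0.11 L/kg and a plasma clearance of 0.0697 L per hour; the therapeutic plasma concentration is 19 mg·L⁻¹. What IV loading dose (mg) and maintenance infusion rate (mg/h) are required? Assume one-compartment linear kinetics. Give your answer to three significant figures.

(a) 102 mg; (b) 1.32 mg/h

Total Vd = 0.11 × 49 = 5.390 L
LD = Vd · C_target = 5.390 × 19 = 102.4 mg
Infusion rate = 0.06970 L/h × 19 mg/L = 1.324 mg/h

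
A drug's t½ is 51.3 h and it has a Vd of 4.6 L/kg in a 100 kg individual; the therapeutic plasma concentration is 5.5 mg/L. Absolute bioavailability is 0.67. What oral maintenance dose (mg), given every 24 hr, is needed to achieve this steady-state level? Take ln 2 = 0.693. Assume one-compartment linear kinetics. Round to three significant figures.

1220 mg

Total Vd = 4.6 × 100 = 460.0 L
CL = ln 2 · Vd / t½ = 0.693 × 460.0 / 51.3 = 6.214 L/h
D = CL × Css × τ / F = 6.214 × 5.5 × 24 / 0.67 = 1224 mg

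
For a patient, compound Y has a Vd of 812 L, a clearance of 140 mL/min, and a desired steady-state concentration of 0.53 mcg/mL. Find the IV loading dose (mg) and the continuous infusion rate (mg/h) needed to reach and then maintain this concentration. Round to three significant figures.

Loading dose = Vd × C = 812.0 × 0.53 = 430.4 mg
CL = 140 mL/min × 60/1000 = 8.400 L/h
Maintenance infusion rate = CL × Css = 8.400 × 0.53 = 4.452 mg/h

(a) 430 mg; (b) 4.45 mg/h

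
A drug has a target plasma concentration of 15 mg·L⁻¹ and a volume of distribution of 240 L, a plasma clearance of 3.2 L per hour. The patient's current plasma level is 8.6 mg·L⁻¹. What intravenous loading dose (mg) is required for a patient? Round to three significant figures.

Concentration deficit ΔC = 15 − 8.6 = 6.400 mg/L
LD = Vd × ΔC = 240.0 × 6.400 = 1536 mg

1540 mg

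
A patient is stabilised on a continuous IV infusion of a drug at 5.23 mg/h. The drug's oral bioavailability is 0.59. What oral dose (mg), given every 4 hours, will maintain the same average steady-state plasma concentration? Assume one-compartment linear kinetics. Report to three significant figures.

To maintain the same Css, the systemic dosing rate must be unchanged: F·D/τ = infusion rate.
D = rate × τ / F = 5.23 × 4 / 0.59 = 35.46 mg

35.5 mg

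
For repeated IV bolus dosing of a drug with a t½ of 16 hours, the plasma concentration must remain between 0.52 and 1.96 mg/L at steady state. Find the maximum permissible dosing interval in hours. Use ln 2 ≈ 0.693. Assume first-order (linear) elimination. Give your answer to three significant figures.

30.6 h

k = 0.693 / t½ = 0.693 / 16 = 0.04331 h⁻¹
Between IV bolus doses, concentration decays as C = C₀·e^(−kτ), so C_peak/C_trough = e^(kτ).
τ_max = ln(C_peak/C_trough) / k = ln(1.96/0.52) / 0.04331 = 1.327 / 0.04331 = 30.64 h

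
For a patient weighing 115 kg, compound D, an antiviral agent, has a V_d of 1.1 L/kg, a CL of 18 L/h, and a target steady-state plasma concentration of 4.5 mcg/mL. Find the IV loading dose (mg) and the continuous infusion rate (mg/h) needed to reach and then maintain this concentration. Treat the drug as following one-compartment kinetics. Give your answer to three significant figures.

(a) 569 mg; (b) 81.0 mg/h

Vd(total) = 115 kg × 1.1 L/kg = 126.5 L
Loading: fill Vd to C_target → 126.5 L × 4.5 mg/L = 569.3 mg
Maintenance infusion rate = CL × Css = 18.00 × 4.5 = 81.00 mg/h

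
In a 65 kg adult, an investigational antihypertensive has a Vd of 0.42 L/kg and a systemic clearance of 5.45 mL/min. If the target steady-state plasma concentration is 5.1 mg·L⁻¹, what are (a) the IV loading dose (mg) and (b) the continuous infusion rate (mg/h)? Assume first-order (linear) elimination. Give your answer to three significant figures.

Total Vd = 0.42 × 65 = 27.30 L
Loading: fill Vd to C_target → 27.30 L × 5.1 mg/L = 139.2 mg
CL = 5.45 mL/min = 5.45 × 0.06 = 0.3270 L/h
Maintenance: replace elimination → rate = CL × Css = 0.3270 × 5.1 = 1.668 mg/h

(a) 139 mg; (b) 1.67 mg/h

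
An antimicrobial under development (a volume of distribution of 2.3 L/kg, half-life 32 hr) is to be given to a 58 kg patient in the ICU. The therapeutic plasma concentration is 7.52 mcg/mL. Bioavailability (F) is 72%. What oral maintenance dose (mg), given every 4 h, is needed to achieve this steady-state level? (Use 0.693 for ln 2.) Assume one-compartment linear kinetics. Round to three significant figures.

Vd = 2.3 L/kg × 58 kg = 133.4 L
CL = 0.693 × Vd / t½ = 0.693 × 133.4 / 32 = 2.889 L/h
D = CL × Css × τ / F = 2.889 × 7.52 × 4 / 0.72 = 120.7 mg

121 mg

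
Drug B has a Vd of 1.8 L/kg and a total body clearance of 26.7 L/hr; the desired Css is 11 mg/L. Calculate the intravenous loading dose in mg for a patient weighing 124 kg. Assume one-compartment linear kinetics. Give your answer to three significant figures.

2460 mg

Vd = 1.8 L/kg × 124 kg = 223.2 L
The loading dose fills Vd to the target concentration; clearance is irrelevant here.
LD = Vd × C = 223.2 × 11.00 = 2455 mg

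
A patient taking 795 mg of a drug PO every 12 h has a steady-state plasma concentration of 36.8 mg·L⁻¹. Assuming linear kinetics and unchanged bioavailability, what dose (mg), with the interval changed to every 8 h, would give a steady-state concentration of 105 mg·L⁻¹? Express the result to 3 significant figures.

For first-order elimination, Css ∝ F·D/(CL·τ); F and CL are unchanged, so Css ∝ D/τ.
D₂ = D₁ × (Css,target / Css,current) × (τ₂/τ₁) = 795 × (105/36.8) × (8/12) = 1512 mg

1510 mg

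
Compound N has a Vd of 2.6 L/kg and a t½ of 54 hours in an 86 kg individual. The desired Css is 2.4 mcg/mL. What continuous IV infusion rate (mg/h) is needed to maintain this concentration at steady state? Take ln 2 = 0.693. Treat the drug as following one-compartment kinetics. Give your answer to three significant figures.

Vd(total) = 86 kg × 2.6 L/kg = 223.6 L
CL = ln 2 · Vd / t½ = 0.693 × 223.6 / 54 = 2.870 L/h
Infusion rate = CL × Css = 2.870 × 2.4 = 6.888 mg/h

6.89 mg/h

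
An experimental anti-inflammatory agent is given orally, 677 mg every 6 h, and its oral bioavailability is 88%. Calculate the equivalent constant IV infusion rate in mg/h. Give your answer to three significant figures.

99.3 mg/h

Equivalent systemic input: infusion rate = F·D/τ.
Rate = 0.88 × 677 / 6 = 99.29 mg/h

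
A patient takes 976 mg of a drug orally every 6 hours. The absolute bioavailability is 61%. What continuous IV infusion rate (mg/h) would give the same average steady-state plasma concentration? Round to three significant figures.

99.2 mg/h

Equivalent systemic input: infusion rate = F·D/τ.
Rate = 0.61 × 976 / 6 = 99.23 mg/h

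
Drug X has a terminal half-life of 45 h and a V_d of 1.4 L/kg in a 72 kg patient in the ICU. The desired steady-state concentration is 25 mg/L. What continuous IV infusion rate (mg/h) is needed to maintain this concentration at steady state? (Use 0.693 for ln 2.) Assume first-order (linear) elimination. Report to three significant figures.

Vd = 1.4 L/kg × 72 kg = 100.8 L
CL = 0.693 × Vd / t½ = 0.693 × 100.8 / 45 = 1.552 L/h
Infusion rate = CL × Css = 1.552 × 25 = 38.80 mg/h

38.8 mg/h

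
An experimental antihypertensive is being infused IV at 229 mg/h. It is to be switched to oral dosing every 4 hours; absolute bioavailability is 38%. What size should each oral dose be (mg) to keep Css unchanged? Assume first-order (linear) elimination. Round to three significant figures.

To maintain the same Css, the systemic dosing rate must be unchanged: F·D/τ = infusion rate.
D = rate × τ / F = 229 × 4 / 0.38 = 2411 mg

2410 mg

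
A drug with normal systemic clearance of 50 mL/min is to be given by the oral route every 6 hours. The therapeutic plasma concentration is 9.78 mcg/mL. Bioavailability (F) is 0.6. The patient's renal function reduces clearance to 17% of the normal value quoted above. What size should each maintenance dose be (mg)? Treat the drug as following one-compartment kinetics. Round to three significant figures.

CL = 50 mL/min = 50 × 0.06 = 3.000 L/h
Patient clearance = 0.17 × 3.000 = 0.5100 L/h
D = CL × Css × τ / F = 0.5100 × 9.78 × 6 / 0.6 = 49.88 mg

49.9 mg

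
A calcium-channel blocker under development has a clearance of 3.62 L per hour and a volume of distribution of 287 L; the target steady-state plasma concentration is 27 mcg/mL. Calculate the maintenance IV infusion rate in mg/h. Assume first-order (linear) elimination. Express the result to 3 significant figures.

97.7 mg/h

R₀ = 3.620 × 27 = 97.74 mg/h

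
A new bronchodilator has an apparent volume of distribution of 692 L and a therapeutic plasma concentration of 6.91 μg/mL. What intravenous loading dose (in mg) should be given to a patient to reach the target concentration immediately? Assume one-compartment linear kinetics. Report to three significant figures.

The loading dose fills Vd to the target concentration.
LD = Vd × C = 692.0 × 6.910 = 4782 mg

4780 mg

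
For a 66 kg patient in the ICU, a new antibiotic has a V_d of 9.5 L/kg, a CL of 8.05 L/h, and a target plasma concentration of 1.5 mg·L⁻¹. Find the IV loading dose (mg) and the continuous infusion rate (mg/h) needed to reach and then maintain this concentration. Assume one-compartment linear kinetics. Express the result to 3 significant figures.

(a) 941 mg; (b) 12.1 mg/h

Vd(total) = 66 kg × 9.5 L/kg = 627.0 L
LD = Vd · C_target = 627.0 × 1.5 = 940.5 mg
Maintenance: replace elimination → rate = CL × Css = 8.050 × 1.5 = 12.08 mg/h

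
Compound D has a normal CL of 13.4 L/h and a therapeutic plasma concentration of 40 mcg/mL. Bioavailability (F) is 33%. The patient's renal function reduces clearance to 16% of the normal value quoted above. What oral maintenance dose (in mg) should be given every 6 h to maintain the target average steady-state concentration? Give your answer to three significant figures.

Patient clearance = 0.16 × 13.40 = 2.144 L/h
D = CL × Css × τ / F = 2.144 × 40 × 6 / 0.33 = 1559 mg

1560 mg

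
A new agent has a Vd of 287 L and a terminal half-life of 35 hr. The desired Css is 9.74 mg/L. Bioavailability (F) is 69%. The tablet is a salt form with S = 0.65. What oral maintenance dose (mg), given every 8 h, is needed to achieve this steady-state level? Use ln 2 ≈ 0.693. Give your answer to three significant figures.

CL = 0.693 × Vd / t½ = 0.693 × 287.0 / 35 = 5.683 L/h
D = CL × Css × τ / F / S = 5.683 × 9.74 × 8 / 0.69 / 0.65 = 987.3 mg

987 mg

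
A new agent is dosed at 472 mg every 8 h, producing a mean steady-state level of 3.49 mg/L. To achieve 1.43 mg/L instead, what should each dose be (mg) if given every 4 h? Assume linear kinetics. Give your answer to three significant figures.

96.7 mg

With linear kinetics, Css is proportional to dose rate (D/τ) at fixed clearance.
D₂ = D₁ × (Css,target / Css,current) × (τ₂/τ₁) = 472 × (1.43/3.49) × (4/8) = 96.70 mg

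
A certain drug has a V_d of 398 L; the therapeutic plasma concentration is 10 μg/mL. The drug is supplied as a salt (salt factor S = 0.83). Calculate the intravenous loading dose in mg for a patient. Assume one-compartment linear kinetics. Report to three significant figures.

LD = Vd × C / S = 398.0 × 10.00 / 0.83 = 4795 mg

4800 mg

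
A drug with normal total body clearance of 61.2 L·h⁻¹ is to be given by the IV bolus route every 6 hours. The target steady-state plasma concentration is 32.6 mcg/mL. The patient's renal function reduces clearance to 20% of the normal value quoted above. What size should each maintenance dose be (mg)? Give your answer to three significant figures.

2390 mg

Patient clearance = 0.2 × 61.20 = 12.24 L/h
At steady state, dose per interval replaces the amount cleared in that interval: D/τ = CL·Css.
D = CL × Css × τ = 12.24 × 32.6 × 6 = 2394 mg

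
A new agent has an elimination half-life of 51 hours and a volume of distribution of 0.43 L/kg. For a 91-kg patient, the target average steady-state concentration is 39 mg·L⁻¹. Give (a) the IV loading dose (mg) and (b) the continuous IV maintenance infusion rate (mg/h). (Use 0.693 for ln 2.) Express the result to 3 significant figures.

Total Vd = 0.43 × 91 = 39.13 L
LD = Vd × C = 39.13 × 39 = 1526 mg
CL = 0.693 × Vd / t½ = 0.693 × 39.13 / 51 = 0.5317 L/h
Infusion rate = CL × Css = 0.5317 × 39 = 20.74 mg/h

(a) 1530 mg; (b) 20.7 mg/h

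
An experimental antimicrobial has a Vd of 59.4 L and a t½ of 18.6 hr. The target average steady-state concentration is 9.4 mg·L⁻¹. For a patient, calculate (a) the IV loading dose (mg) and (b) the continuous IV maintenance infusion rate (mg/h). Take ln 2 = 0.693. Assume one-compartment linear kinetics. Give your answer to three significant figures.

(a) 558 mg; (b) 20.8 mg/h

LD = Vd × C = 59.40 × 9.4 = 558.4 mg
CL = 0.693 × Vd / t½ = 0.693 × 59.40 / 18.6 = 2.213 L/h
Infusion rate = CL × Css = 2.213 × 9.4 = 20.80 mg/h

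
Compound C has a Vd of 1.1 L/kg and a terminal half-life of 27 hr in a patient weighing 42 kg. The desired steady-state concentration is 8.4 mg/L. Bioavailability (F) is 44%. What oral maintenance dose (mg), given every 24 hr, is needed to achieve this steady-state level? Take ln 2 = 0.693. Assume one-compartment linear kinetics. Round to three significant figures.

543 mg

Vd(total) = 42 kg × 1.1 L/kg = 46.20 L
k = 0.693/27 = 0.02567 h⁻¹, so CL = k·Vd = 0.02567 × 46.20 = 1.186 L/h
D = CL × Css × τ / F = 1.186 × 8.4 × 24 / 0.44 = 543.4 mg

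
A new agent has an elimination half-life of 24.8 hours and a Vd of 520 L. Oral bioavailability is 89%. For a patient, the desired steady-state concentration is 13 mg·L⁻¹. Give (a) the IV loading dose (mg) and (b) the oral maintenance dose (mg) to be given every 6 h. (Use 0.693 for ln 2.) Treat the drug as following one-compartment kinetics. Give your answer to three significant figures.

LD = Vd × C = 520.0 × 13 = 6760 mg
CL = 0.693 × Vd / t½ = 0.693 × 520.0 / 24.8 = 14.53 L/h
D = CL × Css × τ / F = 14.53 × 13 × 6 / 0.89 = 1273 mg

(a) 6760 mg; (b) 1270 mg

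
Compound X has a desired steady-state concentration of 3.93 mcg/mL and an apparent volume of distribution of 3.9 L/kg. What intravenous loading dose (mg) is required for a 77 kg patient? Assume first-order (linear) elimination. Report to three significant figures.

Total Vd = 3.9 × 77 = 300.3 L
LD = Vd × C = 300.3 × 3.930 = 1180 mg

1180 mg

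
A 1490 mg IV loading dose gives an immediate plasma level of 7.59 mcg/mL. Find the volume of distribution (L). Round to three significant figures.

196 L

Immediately after an IV bolus, C₀ = Dose / Vd, so Vd = Dose / C₀.
Vd = 1490 / 7.59 = 196.3 L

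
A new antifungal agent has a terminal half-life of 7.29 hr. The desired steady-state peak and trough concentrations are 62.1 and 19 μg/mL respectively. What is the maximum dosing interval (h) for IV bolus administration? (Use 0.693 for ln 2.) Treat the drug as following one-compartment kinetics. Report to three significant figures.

k = 0.693 / t½ = 0.693 / 7.29 = 0.09506 h⁻¹
Between IV bolus doses, concentration decays as C = C₀·e^(−kτ), so C_peak/C_trough = e^(kτ).
τ_max = ln(C_peak/C_trough) / k = ln(62.1/19) / 0.09506 = 1.184 / 0.09506 = 12.46 h

12.5 h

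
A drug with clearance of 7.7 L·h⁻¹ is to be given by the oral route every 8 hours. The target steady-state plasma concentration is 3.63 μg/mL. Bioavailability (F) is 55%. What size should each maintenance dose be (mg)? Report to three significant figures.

407 mg

D = CL × Css × τ / F = 7.700 × 3.63 × 8 / 0.55 = 406.6 mg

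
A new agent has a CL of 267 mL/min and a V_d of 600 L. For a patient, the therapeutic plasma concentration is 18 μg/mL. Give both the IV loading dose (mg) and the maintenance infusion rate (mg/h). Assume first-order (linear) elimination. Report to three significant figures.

Loading: fill Vd to C_target → 600.0 L × 18 mg/L = 10800 mg
Convert clearance: 267 mL/min × 60 min/h ÷ 1000 mL/L = 16.02 L/h
Infusion rate = 16.02 L/h × 18 mg/L = 288.4 mg/h

(a) 10800 mg; (b) 288 mg/h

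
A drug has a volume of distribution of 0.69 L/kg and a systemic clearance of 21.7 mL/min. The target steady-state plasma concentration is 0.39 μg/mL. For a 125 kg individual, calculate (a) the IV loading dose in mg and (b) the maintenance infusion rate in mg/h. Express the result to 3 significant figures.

(a) 33.6 mg; (b) 0.508 mg/h

Vd = 0.69 L/kg × 125 kg = 86.25 L
Loading: fill Vd to C_target → 86.25 L × 0.39 mg/L = 33.64 mg
CL = 21.7 mL/min = 21.7 × 0.06 = 1.302 L/h
Maintenance: replace elimination → rate = CL × Css = 1.302 × 0.39 = 0.5078 mg/h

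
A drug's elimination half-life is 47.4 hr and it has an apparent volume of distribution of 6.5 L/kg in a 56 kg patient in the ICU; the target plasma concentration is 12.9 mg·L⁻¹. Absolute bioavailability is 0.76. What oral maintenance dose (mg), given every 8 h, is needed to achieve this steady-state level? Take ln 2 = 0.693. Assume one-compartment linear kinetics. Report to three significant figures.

723 mg

Total Vd = 6.5 × 56 = 364.0 L
CL = 0.693 × Vd / t½ = 0.693 × 364.0 / 47.4 = 5.322 L/h
D = CL × Css × τ / F = 5.322 × 12.9 × 8 / 0.76 = 722.7 mg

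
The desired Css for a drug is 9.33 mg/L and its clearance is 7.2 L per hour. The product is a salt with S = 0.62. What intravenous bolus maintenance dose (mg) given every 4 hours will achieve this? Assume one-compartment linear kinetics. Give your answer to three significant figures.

433 mg

D = CL × Css × τ / S = 7.200 × 9.33 × 4 / 0.62 = 433.4 mg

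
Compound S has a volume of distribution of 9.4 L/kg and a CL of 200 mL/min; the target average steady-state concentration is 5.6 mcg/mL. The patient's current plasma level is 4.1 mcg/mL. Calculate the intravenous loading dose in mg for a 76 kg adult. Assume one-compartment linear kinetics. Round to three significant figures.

Total Vd = 9.4 × 76 = 714.4 L
The loading dose fills Vd to the target concentration.
Concentration deficit ΔC = 5.6 − 4.1 = 1.500 mg/L
LD = Vd × ΔC = 714.4 × 1.500 = 1072 mg

1070 mg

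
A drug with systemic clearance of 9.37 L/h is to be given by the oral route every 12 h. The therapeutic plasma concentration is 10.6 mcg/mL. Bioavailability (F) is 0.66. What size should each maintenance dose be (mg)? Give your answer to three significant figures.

D = CL × Css × τ / F = 9.370 × 10.6 × 12 / 0.66 = 1806 mg

1810 mg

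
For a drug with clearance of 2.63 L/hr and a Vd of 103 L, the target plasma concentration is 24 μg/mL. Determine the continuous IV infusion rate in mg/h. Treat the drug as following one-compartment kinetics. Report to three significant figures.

At steady state, infusion rate equals elimination rate: rate in = CL × Css.
Rate = CL × Css = 2.630 × 24 = 63.12 mg/h

63.1 mg/h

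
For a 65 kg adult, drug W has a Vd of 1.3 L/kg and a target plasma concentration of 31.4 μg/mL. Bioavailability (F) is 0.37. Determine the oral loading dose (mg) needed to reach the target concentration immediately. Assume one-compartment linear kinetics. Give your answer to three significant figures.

7170 mg

Vd(total) = 65 kg × 1.3 L/kg = 84.50 L
LD = Vd × C / F = 84.50 × 31.40 / 0.37 = 7171 mg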